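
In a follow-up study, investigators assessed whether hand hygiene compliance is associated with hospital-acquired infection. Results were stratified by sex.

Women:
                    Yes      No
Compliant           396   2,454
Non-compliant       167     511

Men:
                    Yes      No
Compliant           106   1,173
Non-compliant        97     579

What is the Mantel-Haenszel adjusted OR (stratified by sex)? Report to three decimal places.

0.509

OR_MH = Σ(aᵢdᵢ/nᵢ) / Σ(bᵢcᵢ/nᵢ), where nᵢ is the stratum total.
Stratum 1 (Women): n = 3528; a·d/n = 396·511/3528 = 57.3571; b·c/n = 2454·167/3528 = 116.1616
Stratum 2 (Men): n = 1955; a·d/n = 106·579/1955 = 31.3934; b·c/n = 1173·97/1955 = 58.2000
OR_MH = (57.3571 + 31.3934) / (116.1616 + 58.2000) = 88.7505 / 174.3616 = 0.50900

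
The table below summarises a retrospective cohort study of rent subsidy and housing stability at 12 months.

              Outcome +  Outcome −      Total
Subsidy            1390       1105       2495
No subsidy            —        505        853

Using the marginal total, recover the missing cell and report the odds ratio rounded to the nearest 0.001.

1.825

The missing cell is in the unexposed row: 853 − 505 = 348.
So a = 1390, b = 1105, c = 348, d = 505.
OR = (a·d)/(b·c) = (1390 × 505) / (1105 × 348) = 701950 / 384540 = 1.82543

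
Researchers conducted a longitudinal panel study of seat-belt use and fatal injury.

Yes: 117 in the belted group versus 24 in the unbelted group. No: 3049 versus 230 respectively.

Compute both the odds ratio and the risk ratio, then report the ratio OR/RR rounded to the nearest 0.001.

0.940

From the description: a = 117, b = 3049, c = 24, d = 230.
OR = (117·230)/(3049·24) = 26910/73176 = 0.36774
Risk in exposed = 117/3166 = 0.03696; risk in unexposed = 24/254 = 0.09449; RR = 0.39111
OR/RR = 0.36774 / 0.39111 = 0.94026
The outcome is rare in both groups, so OR ≈ RR (ratio near 1).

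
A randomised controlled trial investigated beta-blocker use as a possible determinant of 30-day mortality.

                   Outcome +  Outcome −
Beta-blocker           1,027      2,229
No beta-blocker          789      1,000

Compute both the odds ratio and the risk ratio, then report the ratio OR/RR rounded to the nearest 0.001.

0.817

Cells: a = 1027, b = 2229, c = 789, d = 1000.
OR = (1027·1000)/(2229·789) = 1027000/1758681 = 0.58396
Risk in exposed = 1027/3256 = 0.31542; risk in unexposed = 789/1789 = 0.44103; RR = 0.71519
OR/RR = 0.58396 / 0.71519 = 0.81651
The outcome is not rare, so the OR lies further from 1 than the RR.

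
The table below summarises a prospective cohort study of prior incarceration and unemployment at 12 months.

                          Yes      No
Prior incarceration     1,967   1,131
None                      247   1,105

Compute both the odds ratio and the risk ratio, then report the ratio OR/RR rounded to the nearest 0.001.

Cells: a = 1967, b = 1131, c = 247, d = 1105.
OR = (1967·1105)/(1131·247) = 2173535/279357 = 7.78049
Risk in exposed = 1967/3098 = 0.63493; risk in unexposed = 247/1352 = 0.18269; RR = 3.47538
OR/RR = 7.78049 / 3.47538 = 2.23874
The outcome is not rare, so the OR lies further from 1 than the RR.

2.239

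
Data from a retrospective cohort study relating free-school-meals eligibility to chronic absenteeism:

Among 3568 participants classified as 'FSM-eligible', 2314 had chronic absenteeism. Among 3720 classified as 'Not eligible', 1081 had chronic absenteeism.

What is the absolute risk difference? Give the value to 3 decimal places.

0.358

From the description: a = 2314, b = 1254, c = 1081, d = 2639.
Risk in exposed = 2314/3568 = 0.648543; risk in unexposed = 1081/3720 = 0.290591.
Risk difference = 0.648543 − 0.290591 = 0.357951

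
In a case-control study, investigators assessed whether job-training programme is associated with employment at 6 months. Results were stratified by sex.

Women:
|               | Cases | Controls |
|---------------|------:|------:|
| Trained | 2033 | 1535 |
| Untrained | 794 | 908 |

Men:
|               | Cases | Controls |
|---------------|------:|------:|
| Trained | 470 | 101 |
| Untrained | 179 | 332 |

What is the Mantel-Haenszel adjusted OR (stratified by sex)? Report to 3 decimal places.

1.994

OR_MH = Σ(aᵢdᵢ/nᵢ) / Σ(bᵢcᵢ/nᵢ), where nᵢ is the stratum total.
Stratum 1 (Women): n = 5270; a·d/n = 2033·908/5270 = 350.2778; b·c/n = 1535·794/5270 = 231.2694
Stratum 2 (Men): n = 1082; a·d/n = 470·332/1082 = 144.2144; b·c/n = 101·179/1082 = 16.7089
OR_MH = (350.2778 + 144.2144) / (231.2694 + 16.7089) = 494.4922 / 247.9783 = 1.99409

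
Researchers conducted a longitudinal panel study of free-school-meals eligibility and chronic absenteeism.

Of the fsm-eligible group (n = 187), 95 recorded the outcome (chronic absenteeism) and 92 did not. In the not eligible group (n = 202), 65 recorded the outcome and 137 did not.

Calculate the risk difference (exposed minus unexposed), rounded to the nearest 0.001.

0.186

From the description: a = 95, b = 92, c = 65, d = 137.
Risk in exposed = 95/187 = 0.508021; risk in unexposed = 65/202 = 0.321782.
Risk difference = 0.508021 − 0.321782 = 0.186239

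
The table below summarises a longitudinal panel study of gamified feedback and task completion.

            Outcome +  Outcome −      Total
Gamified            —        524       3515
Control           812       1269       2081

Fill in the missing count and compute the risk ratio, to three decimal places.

The missing cell is in the exposed row: 3515 − 524 = 2991.
So a = 2991, b = 524, c = 812, d = 1269.
RR = [a/(a+b)] / [c/(c+d)] = (2991/3515) / (812/2081) = 0.85092/0.39020 = 2.18076

2.181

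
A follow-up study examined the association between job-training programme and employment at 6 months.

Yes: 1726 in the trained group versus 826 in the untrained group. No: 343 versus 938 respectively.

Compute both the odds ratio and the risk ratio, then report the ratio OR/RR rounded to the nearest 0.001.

From the description: a = 1726, b = 343, c = 826, d = 938.
OR = (1726·938)/(343·826) = 1618988/283318 = 5.71438
Risk in exposed = 1726/2069 = 0.83422; risk in unexposed = 826/1764 = 0.46825; RR = 1.78155
OR/RR = 5.71438 / 1.78155 = 3.20753
The outcome is not rare, so the OR lies further from 1 than the RR.

3.208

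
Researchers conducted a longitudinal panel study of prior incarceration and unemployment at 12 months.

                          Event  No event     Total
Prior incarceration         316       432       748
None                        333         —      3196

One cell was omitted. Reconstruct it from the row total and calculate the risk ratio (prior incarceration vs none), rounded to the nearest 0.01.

4.05

The missing cell is in the unexposed row: 3196 − 333 = 2863.
So a = 316, b = 432, c = 333, d = 2863.
RR = [a/(a+b)] / [c/(c+d)] = (316/748) / (333/3196) = 0.42246/0.10419 = 4.05460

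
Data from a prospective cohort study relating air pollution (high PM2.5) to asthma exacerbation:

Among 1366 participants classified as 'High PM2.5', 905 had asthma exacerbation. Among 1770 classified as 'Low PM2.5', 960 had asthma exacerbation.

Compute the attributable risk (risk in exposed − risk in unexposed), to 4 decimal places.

From the description: a = 905, b = 461, c = 960, d = 810.
Risk in exposed = 905/1366 = 0.662518; risk in unexposed = 960/1770 = 0.542373.
Risk difference = 0.662518 − 0.542373 = 0.120145

0.1201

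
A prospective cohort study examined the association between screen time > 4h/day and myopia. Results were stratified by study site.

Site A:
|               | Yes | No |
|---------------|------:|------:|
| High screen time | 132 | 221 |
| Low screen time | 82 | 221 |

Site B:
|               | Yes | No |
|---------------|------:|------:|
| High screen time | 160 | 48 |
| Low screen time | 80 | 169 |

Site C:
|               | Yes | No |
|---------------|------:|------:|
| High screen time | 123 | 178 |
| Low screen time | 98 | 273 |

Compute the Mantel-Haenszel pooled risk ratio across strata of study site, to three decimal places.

1.736

RR_MH = Σ(aᵢ·n₀ᵢ/nᵢ) / Σ(cᵢ·n₁ᵢ/nᵢ), with n₁ᵢ = aᵢ+bᵢ (exposed), n₀ᵢ = cᵢ+dᵢ (unexposed), nᵢ = n₁ᵢ+n₀ᵢ.
Stratum 1 (Site A): n₁ = 353, n₀ = 303, n = 656; a·n₀/n = 132·303/656 = 60.9695; c·n₁/n = 82·353/656 = 44.1250
Stratum 2 (Site B): n₁ = 208, n₀ = 249, n = 457; a·n₀/n = 160·249/457 = 87.1772; c·n₁/n = 80·208/457 = 36.4114
Stratum 3 (Site C): n₁ = 301, n₀ = 371, n = 672; a·n₀/n = 123·371/672 = 67.9062; c·n₁/n = 98·301/672 = 43.8958
RR_MH = (60.9695 + 87.1772 + 67.9062) / (44.1250 + 36.4114 + 43.8958) = 216.0530 / 124.4322 = 1.73631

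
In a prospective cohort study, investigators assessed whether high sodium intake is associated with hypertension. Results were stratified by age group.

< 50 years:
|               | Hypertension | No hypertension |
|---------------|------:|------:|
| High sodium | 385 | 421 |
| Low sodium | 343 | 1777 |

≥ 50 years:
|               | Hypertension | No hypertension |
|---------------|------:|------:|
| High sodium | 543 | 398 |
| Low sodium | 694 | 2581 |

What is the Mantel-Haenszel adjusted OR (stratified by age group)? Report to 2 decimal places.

4.93

OR_MH = Σ(aᵢdᵢ/nᵢ) / Σ(bᵢcᵢ/nᵢ), where nᵢ is the stratum total.
Stratum 1 (< 50 years): n = 2926; a·d/n = 385·1777/2926 = 233.8158; b·c/n = 421·343/2926 = 49.3517
Stratum 2 (≥ 50 years): n = 4216; a·d/n = 543·2581/4216 = 332.4201; b·c/n = 398·694/4216 = 65.5152
OR_MH = (233.8158 + 332.4201) / (49.3517 + 65.5152) = 566.2359 / 114.8669 = 4.92950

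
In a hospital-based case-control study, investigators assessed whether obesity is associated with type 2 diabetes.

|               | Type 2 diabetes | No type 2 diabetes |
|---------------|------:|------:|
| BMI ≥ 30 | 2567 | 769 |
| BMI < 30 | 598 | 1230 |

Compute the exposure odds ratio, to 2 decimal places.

Cells: a = 2567, b = 769, c = 598, d = 1230.
OR = (a·d)/(b·c) = (2567 × 1230) / (769 × 598) = 3157410 / 459862 = 6.86599
The odds of type 2 diabetes are about 6.87 times as high in the bmi ≥ 30 group.

6.87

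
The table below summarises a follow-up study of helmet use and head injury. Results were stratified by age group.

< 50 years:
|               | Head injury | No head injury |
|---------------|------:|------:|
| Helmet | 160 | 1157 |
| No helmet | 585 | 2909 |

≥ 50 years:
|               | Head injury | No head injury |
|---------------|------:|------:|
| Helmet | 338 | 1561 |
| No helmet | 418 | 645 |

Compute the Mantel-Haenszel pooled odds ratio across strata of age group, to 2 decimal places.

OR_MH = Σ(aᵢdᵢ/nᵢ) / Σ(bᵢcᵢ/nᵢ), where nᵢ is the stratum total.
Stratum 1 (< 50 years): n = 4811; a·d/n = 160·2909/4811 = 96.7450; b·c/n = 1157·585/4811 = 140.6870
Stratum 2 (≥ 50 years): n = 2962; a·d/n = 338·645/2962 = 73.6023; b·c/n = 1561·418/2962 = 220.2897
OR_MH = (96.7450 + 73.6023) / (140.6870 + 220.2897) = 170.3473 / 360.9766 = 0.47191

0.47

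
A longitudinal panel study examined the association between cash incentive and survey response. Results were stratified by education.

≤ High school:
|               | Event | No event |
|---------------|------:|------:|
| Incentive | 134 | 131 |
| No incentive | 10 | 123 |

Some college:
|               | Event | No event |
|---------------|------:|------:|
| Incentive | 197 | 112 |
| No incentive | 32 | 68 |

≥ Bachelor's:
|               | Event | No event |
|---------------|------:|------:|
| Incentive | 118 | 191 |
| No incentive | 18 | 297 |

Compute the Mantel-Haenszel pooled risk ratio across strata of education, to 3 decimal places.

3.837

RR_MH = Σ(aᵢ·n₀ᵢ/nᵢ) / Σ(cᵢ·n₁ᵢ/nᵢ), with n₁ᵢ = aᵢ+bᵢ (exposed), n₀ᵢ = cᵢ+dᵢ (unexposed), nᵢ = n₁ᵢ+n₀ᵢ.
Stratum 1 (≤ High school): n₁ = 265, n₀ = 133, n = 398; a·n₀/n = 134·133/398 = 44.7789; c·n₁/n = 10·265/398 = 6.6583
Stratum 2 (Some college): n₁ = 309, n₀ = 100, n = 409; a·n₀/n = 197·100/409 = 48.1663; c·n₁/n = 32·309/409 = 24.1760
Stratum 3 (≥ Bachelor's): n₁ = 309, n₀ = 315, n = 624; a·n₀/n = 118·315/624 = 59.5673; c·n₁/n = 18·309/624 = 8.9135
RR_MH = (44.7789 + 48.1663 + 59.5673) / (6.6583 + 24.1760 + 8.9135) = 152.5125 / 39.7478 = 3.83700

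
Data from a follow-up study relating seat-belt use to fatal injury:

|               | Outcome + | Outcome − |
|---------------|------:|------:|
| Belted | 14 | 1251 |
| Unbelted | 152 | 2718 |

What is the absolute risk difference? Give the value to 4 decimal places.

-0.0419

Cells: a = 14, b = 1251, c = 152, d = 2718.
Risk in exposed = 14/1265 = 0.011067; risk in unexposed = 152/2870 = 0.052962.
Risk difference = 0.011067 − 0.052962 = -0.041894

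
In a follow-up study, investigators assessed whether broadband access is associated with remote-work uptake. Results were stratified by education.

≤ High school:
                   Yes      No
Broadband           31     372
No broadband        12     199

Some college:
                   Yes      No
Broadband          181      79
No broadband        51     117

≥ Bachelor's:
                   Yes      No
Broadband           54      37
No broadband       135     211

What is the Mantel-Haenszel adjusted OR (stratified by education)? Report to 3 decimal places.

OR_MH = Σ(aᵢdᵢ/nᵢ) / Σ(bᵢcᵢ/nᵢ), where nᵢ is the stratum total.
Stratum 1 (≤ High school): n = 614; a·d/n = 31·199/614 = 10.0472; b·c/n = 372·12/614 = 7.2704
Stratum 2 (Some college): n = 428; a·d/n = 181·117/428 = 49.4790; b·c/n = 79·51/428 = 9.4136
Stratum 3 (≥ Bachelor's): n = 437; a·d/n = 54·211/437 = 26.0732; b·c/n = 37·135/437 = 11.4302
OR_MH = (10.0472 + 49.4790 + 26.0732) / (7.2704 + 9.4136 + 11.4302) = 85.5994 / 28.1141 = 3.04471

3.045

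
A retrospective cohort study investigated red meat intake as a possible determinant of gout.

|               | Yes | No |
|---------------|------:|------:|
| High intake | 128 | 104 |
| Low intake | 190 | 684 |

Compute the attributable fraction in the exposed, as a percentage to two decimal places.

Cells: a = 128, b = 104, c = 190, d = 684.
Risk in exposed = 128/232 = 0.55172; risk in unexposed = 190/874 = 0.21739.
RR = 0.55172/0.21739 = 2.53793
AR% = (RR − 1)/RR × 100 = (2.53793 − 1)/2.53793 × 100 = 60.5978%

60.60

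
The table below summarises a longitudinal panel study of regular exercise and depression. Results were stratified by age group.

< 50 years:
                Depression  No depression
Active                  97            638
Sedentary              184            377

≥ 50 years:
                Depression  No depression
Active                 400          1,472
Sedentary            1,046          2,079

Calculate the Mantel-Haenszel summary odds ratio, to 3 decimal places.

0.488

OR_MH = Σ(aᵢdᵢ/nᵢ) / Σ(bᵢcᵢ/nᵢ), where nᵢ is the stratum total.
Stratum 1 (< 50 years): n = 1296; a·d/n = 97·377/1296 = 28.2168; b·c/n = 638·184/1296 = 90.5802
Stratum 2 (≥ 50 years): n = 4997; a·d/n = 400·2079/4997 = 166.4199; b·c/n = 1472·1046/4997 = 308.1273
OR_MH = (28.2168 + 166.4199) / (90.5802 + 308.1273) = 194.6367 / 398.7075 = 0.48817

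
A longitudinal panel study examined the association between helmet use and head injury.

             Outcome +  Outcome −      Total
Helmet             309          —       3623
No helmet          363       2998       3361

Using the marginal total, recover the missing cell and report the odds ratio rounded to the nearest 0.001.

The missing cell is in the exposed row: 3623 − 309 = 3314.
So a = 309, b = 3314, c = 363, d = 2998.
OR = (a·d)/(b·c) = (309 × 2998) / (3314 × 363) = 926382 / 1202982 = 0.77007

0.770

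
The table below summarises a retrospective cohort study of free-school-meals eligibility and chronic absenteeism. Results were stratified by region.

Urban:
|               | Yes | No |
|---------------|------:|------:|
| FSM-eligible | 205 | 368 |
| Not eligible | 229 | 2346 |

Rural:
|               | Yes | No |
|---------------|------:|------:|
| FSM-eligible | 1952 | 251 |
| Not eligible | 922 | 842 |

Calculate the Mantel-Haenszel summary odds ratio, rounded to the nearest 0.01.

OR_MH = Σ(aᵢdᵢ/nᵢ) / Σ(bᵢcᵢ/nᵢ), where nᵢ is the stratum total.
Stratum 1 (Urban): n = 3148; a·d/n = 205·2346/3148 = 152.7732; b·c/n = 368·229/3148 = 26.7700
Stratum 2 (Rural): n = 3967; a·d/n = 1952·842/3967 = 414.3141; b·c/n = 251·922/3967 = 58.3368
OR_MH = (152.7732 + 414.3141) / (26.7700 + 58.3368) = 567.0873 / 85.1068 = 6.66324

6.66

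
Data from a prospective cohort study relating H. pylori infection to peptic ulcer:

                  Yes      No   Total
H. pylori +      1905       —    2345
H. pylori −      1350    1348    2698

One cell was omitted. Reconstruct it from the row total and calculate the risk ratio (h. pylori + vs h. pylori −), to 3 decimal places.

1.624

The missing cell is in the exposed row: 2345 − 1905 = 440.
So a = 1905, b = 440, c = 1350, d = 1348.
RR = [a/(a+b)] / [c/(c+d)] = (1905/2345) / (1350/2698) = 0.81237/0.50037 = 1.62353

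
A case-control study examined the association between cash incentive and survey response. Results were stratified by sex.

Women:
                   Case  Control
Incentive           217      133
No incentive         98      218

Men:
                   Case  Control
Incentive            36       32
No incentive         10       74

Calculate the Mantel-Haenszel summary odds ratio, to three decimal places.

OR_MH = Σ(aᵢdᵢ/nᵢ) / Σ(bᵢcᵢ/nᵢ), where nᵢ is the stratum total.
Stratum 1 (Women): n = 666; a·d/n = 217·218/666 = 71.0300; b·c/n = 133·98/666 = 19.5706
Stratum 2 (Men): n = 152; a·d/n = 36·74/152 = 17.5263; b·c/n = 32·10/152 = 2.1053
OR_MH = (71.0300 + 17.5263) / (19.5706 + 2.1053) = 88.5563 / 21.6758 = 4.08549

4.085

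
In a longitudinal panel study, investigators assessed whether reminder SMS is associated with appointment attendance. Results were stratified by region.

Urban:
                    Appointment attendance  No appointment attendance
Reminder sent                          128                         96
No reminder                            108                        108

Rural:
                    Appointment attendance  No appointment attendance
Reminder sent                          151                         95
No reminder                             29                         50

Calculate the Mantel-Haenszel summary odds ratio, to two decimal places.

1.71

OR_MH = Σ(aᵢdᵢ/nᵢ) / Σ(bᵢcᵢ/nᵢ), where nᵢ is the stratum total.
Stratum 1 (Urban): n = 440; a·d/n = 128·108/440 = 31.4182; b·c/n = 96·108/440 = 23.5636
Stratum 2 (Rural): n = 325; a·d/n = 151·50/325 = 23.2308; b·c/n = 95·29/325 = 8.4769
OR_MH = (31.4182 + 23.2308) / (23.5636 + 8.4769) = 54.6490 / 32.0406 = 1.70562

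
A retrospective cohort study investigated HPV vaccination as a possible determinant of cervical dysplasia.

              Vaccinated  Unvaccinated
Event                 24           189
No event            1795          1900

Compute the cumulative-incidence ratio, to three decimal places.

0.146

Reading the table with exposure as columns: a = 24 (Vaccinated, case), b = 1795 (Vaccinated, non-case), c = 189 (Unvaccinated, case), d = 1900.
Risk in exposed = 24/1819 = 0.01319; risk in unexposed = 189/2089 = 0.09047.
RR = 0.01319 / 0.09047 = 0.14583
The risk is 85% lower among the exposed than among the unexposed.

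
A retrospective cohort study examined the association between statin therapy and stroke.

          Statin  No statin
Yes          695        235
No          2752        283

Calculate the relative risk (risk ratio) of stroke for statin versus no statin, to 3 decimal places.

Reading the table with exposure as columns: a = 695 (Statin, case), b = 2752 (Statin, non-case), c = 235 (No statin, case), d = 283.
Risk in exposed = 695/3447 = 0.20162; risk in unexposed = 235/518 = 0.45367.
RR = 0.20162 / 0.45367 = 0.44443
The risk is 56% lower among the exposed than among the unexposed.

0.444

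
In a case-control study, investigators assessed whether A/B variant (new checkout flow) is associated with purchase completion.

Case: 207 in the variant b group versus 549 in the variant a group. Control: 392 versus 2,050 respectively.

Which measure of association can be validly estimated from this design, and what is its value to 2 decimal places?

1.97

From the description: a = 207, b = 392, c = 549, d = 2050.
This is a case-control study: participants were sampled on outcome status, so risks in the source population cannot be estimated directly — relative risk is not valid here. The odds ratio is the appropriate measure.
OR = (a·d)/(b·c) = (207 × 2050) / (392 × 549) = 424350 / 215208 = 1.97181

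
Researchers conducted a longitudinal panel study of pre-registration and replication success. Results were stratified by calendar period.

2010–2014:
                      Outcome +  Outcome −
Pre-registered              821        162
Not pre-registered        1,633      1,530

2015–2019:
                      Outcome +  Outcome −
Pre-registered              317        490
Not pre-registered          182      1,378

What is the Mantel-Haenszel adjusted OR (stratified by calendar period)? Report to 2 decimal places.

OR_MH = Σ(aᵢdᵢ/nᵢ) / Σ(bᵢcᵢ/nᵢ), where nᵢ is the stratum total.
Stratum 1 (2010–2014): n = 4146; a·d/n = 821·1530/4146 = 302.9740; b·c/n = 162·1633/4146 = 63.8075
Stratum 2 (2015–2019): n = 2367; a·d/n = 317·1378/2367 = 184.5484; b·c/n = 490·182/2367 = 37.6764
OR_MH = (302.9740 + 184.5484) / (63.8075 + 37.6764) = 487.5223 / 101.4839 = 4.80394

4.80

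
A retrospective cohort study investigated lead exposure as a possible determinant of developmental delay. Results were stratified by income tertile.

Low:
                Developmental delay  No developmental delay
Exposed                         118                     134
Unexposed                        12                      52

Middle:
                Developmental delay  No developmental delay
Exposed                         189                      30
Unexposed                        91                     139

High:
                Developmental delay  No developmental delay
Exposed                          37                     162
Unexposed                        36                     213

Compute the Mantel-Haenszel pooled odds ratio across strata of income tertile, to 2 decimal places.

OR_MH = Σ(aᵢdᵢ/nᵢ) / Σ(bᵢcᵢ/nᵢ), where nᵢ is the stratum total.
Stratum 1 (Low): n = 316; a·d/n = 118·52/316 = 19.4177; b·c/n = 134·12/316 = 5.0886
Stratum 2 (Middle): n = 449; a·d/n = 189·139/449 = 58.5100; b·c/n = 30·91/449 = 6.0802
Stratum 3 (High): n = 448; a·d/n = 37·213/448 = 17.5915; b·c/n = 162·36/448 = 13.0179
OR_MH = (19.4177 + 58.5100 + 17.5915) / (5.0886 + 6.0802 + 13.0179) = 95.5193 / 24.1866 = 3.94926

3.95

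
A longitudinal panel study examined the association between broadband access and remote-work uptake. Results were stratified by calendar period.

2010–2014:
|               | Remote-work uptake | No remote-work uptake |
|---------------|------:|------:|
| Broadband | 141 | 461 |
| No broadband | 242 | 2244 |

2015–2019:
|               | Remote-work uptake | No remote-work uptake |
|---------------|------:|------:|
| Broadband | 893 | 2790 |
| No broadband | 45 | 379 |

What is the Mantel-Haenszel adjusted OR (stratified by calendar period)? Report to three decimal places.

OR_MH = Σ(aᵢdᵢ/nᵢ) / Σ(bᵢcᵢ/nᵢ), where nᵢ is the stratum total.
Stratum 1 (2010–2014): n = 3088; a·d/n = 141·2244/3088 = 102.4624; b·c/n = 461·242/3088 = 36.1276
Stratum 2 (2015–2019): n = 4107; a·d/n = 893·379/4107 = 82.4074; b·c/n = 2790·45/4107 = 30.5698
OR_MH = (102.4624 + 82.4074) / (36.1276 + 30.5698) = 184.8698 / 66.6973 = 2.77177

2.772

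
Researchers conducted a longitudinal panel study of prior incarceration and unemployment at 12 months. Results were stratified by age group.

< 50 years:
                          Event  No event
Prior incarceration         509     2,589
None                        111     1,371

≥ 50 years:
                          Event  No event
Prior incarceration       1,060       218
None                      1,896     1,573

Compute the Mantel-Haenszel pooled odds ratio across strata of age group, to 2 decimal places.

OR_MH = Σ(aᵢdᵢ/nᵢ) / Σ(bᵢcᵢ/nᵢ), where nᵢ is the stratum total.
Stratum 1 (< 50 years): n = 4580; a·d/n = 509·1371/4580 = 152.3666; b·c/n = 2589·111/4580 = 62.7465
Stratum 2 (≥ 50 years): n = 4747; a·d/n = 1060·1573/4747 = 351.2492; b·c/n = 218·1896/4747 = 87.0714
OR_MH = (152.3666 + 351.2492) / (62.7465 + 87.0714) = 503.6158 / 149.8179 = 3.36152

3.36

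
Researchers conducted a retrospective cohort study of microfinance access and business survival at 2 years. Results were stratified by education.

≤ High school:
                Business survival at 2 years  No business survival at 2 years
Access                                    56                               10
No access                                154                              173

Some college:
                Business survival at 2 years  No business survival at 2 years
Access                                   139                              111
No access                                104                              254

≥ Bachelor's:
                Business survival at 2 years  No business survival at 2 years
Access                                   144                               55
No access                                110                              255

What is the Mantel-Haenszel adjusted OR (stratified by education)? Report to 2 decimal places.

4.40

OR_MH = Σ(aᵢdᵢ/nᵢ) / Σ(bᵢcᵢ/nᵢ), where nᵢ is the stratum total.
Stratum 1 (≤ High school): n = 393; a·d/n = 56·173/393 = 24.6514; b·c/n = 10·154/393 = 3.9186
Stratum 2 (Some college): n = 608; a·d/n = 139·254/608 = 58.0691; b·c/n = 111·104/608 = 18.9868
Stratum 3 (≥ Bachelor's): n = 564; a·d/n = 144·255/564 = 65.1064; b·c/n = 55·110/564 = 10.7270
OR_MH = (24.6514 + 58.0691 + 65.1064) / (3.9186 + 18.9868 + 10.7270) = 147.8269 / 33.6324 = 4.39537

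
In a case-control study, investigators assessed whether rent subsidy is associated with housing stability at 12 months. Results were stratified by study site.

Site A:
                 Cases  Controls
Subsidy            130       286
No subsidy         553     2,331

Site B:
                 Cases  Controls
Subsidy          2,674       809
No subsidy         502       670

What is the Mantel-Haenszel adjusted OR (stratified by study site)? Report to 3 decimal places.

3.527

OR_MH = Σ(aᵢdᵢ/nᵢ) / Σ(bᵢcᵢ/nᵢ), where nᵢ is the stratum total.
Stratum 1 (Site A): n = 3300; a·d/n = 130·2331/3300 = 91.8273; b·c/n = 286·553/3300 = 47.9267
Stratum 2 (Site B): n = 4655; a·d/n = 2674·670/4655 = 384.8722; b·c/n = 809·502/4655 = 87.2434
OR_MH = (91.8273 + 384.8722) / (47.9267 + 87.2434) = 476.6995 / 135.1701 = 3.52666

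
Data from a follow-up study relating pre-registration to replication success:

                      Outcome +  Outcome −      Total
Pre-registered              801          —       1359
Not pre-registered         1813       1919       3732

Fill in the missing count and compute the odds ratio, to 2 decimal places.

1.52

The missing cell is in the exposed row: 1359 − 801 = 558.
So a = 801, b = 558, c = 1813, d = 1919.
OR = (a·d)/(b·c) = (801 × 1919) / (558 × 1813) = 1537119 / 1011654 = 1.51941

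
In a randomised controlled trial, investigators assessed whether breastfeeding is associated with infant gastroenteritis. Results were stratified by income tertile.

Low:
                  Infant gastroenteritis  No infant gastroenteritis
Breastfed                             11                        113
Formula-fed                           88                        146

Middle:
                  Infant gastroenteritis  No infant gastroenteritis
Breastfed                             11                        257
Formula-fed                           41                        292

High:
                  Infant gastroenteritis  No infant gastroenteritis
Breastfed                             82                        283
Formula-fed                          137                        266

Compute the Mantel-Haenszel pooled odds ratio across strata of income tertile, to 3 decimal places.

OR_MH = Σ(aᵢdᵢ/nᵢ) / Σ(bᵢcᵢ/nᵢ), where nᵢ is the stratum total.
Stratum 1 (Low): n = 358; a·d/n = 11·146/358 = 4.4860; b·c/n = 113·88/358 = 27.7765
Stratum 2 (Middle): n = 601; a·d/n = 11·292/601 = 5.3444; b·c/n = 257·41/601 = 17.5324
Stratum 3 (High): n = 768; a·d/n = 82·266/768 = 28.4010; b·c/n = 283·137/768 = 50.4831
OR_MH = (4.4860 + 5.3444 + 28.4010) / (27.7765 + 17.5324 + 50.4831) = 38.2315 / 95.7921 = 0.39911

0.399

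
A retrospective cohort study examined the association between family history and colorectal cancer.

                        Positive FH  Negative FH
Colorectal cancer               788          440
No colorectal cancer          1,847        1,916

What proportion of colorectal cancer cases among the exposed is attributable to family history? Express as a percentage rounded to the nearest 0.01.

Reading the table with exposure as columns: a = 788 (Positive FH, case), b = 1847 (Positive FH, non-case), c = 440 (Negative FH, case), d = 1916.
Risk in exposed = 788/2635 = 0.29905; risk in unexposed = 440/2356 = 0.18676.
RR = 0.29905/0.18676 = 1.60128
AR% = (RR − 1)/RR × 100 = (1.60128 − 1)/1.60128 × 100 = 37.5501%

37.55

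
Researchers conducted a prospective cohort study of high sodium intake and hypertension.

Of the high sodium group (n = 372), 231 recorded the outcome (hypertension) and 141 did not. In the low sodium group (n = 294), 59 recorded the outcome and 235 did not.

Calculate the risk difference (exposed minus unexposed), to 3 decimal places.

From the description: a = 231, b = 141, c = 59, d = 235.
Risk in exposed = 231/372 = 0.620968; risk in unexposed = 59/294 = 0.200680.
Risk difference = 0.620968 − 0.200680 = 0.420287

0.420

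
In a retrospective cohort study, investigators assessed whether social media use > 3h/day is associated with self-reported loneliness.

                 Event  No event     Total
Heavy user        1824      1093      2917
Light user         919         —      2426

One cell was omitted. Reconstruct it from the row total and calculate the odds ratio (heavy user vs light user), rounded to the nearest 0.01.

2.74

The missing cell is in the unexposed row: 2426 − 919 = 1507.
So a = 1824, b = 1093, c = 919, d = 1507.
OR = (a·d)/(b·c) = (1824 × 1507) / (1093 × 919) = 2748768 / 1004467 = 2.73654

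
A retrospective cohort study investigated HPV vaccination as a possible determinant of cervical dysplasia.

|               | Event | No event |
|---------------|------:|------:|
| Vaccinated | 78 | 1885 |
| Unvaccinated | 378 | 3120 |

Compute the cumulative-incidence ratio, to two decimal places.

Cells: a = 78, b = 1885, c = 378, d = 3120.
Risk in exposed = 78/1963 = 0.03974; risk in unexposed = 378/3498 = 0.10806.
RR = 0.03974 / 0.10806 = 0.36771
The risk is 63% lower among the exposed than among the unexposed.

0.37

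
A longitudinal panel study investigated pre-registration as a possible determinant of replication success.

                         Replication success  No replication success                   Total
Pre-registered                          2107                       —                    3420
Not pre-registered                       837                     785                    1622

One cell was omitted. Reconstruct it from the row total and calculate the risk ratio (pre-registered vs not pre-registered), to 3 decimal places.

The missing cell is in the exposed row: 3420 − 2107 = 1313.
So a = 2107, b = 1313, c = 837, d = 785.
RR = [a/(a+b)] / [c/(c+d)] = (2107/3420) / (837/1622) = 0.61608/0.51603 = 1.19389

1.194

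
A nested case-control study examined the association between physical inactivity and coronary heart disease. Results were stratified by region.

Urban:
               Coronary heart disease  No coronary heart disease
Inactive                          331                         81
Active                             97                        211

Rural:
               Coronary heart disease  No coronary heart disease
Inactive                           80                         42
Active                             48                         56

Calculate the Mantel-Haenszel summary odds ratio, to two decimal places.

OR_MH = Σ(aᵢdᵢ/nᵢ) / Σ(bᵢcᵢ/nᵢ), where nᵢ is the stratum total.
Stratum 1 (Urban): n = 720; a·d/n = 331·211/720 = 97.0014; b·c/n = 81·97/720 = 10.9125
Stratum 2 (Rural): n = 226; a·d/n = 80·56/226 = 19.8230; b·c/n = 42·48/226 = 8.9204
OR_MH = (97.0014 + 19.8230) / (10.9125 + 8.9204) = 116.8244 / 19.8329 = 5.89045

5.89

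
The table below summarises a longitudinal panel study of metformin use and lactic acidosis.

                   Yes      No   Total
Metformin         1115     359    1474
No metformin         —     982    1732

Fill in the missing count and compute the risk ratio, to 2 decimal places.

1.75

The missing cell is in the unexposed row: 1732 − 982 = 750.
So a = 1115, b = 359, c = 750, d = 982.
RR = [a/(a+b)] / [c/(c+d)] = (1115/1474) / (750/1732) = 0.75645/0.43303 = 1.74688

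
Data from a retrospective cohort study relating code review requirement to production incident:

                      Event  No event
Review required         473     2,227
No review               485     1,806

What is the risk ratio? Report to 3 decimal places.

0.828

Cells: a = 473, b = 2227, c = 485, d = 1806.
Risk in exposed = 473/2700 = 0.17519; risk in unexposed = 485/2291 = 0.21170.
RR = 0.17519 / 0.21170 = 0.82752
The risk is 17% lower among the exposed than among the unexposed.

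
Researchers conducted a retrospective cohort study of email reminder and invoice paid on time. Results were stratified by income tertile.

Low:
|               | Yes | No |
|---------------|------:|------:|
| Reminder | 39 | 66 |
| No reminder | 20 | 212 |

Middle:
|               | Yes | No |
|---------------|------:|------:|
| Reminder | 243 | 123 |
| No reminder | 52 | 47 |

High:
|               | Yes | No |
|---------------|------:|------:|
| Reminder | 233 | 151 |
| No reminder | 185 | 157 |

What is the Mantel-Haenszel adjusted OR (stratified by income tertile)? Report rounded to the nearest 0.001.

OR_MH = Σ(aᵢdᵢ/nᵢ) / Σ(bᵢcᵢ/nᵢ), where nᵢ is the stratum total.
Stratum 1 (Low): n = 337; a·d/n = 39·212/337 = 24.5341; b·c/n = 66·20/337 = 3.9169
Stratum 2 (Middle): n = 465; a·d/n = 243·47/465 = 24.5613; b·c/n = 123·52/465 = 13.7548
Stratum 3 (High): n = 726; a·d/n = 233·157/726 = 50.3871; b·c/n = 151·185/726 = 38.4780
OR_MH = (24.5341 + 24.5613 + 50.3871) / (3.9169 + 13.7548 + 38.4780) = 99.4825 / 56.1497 = 1.77174

1.772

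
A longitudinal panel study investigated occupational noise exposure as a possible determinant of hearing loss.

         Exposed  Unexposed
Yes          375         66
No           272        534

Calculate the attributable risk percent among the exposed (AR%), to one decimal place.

Reading the table with exposure as columns: a = 375 (Exposed, case), b = 272 (Exposed, non-case), c = 66 (Unexposed, case), d = 534.
Risk in exposed = 375/647 = 0.57960; risk in unexposed = 66/600 = 0.11000.
RR = 0.57960/0.11000 = 5.26907
AR% = (RR − 1)/RR × 100 = (5.26907 − 1)/5.26907 × 100 = 81.0213%

81.0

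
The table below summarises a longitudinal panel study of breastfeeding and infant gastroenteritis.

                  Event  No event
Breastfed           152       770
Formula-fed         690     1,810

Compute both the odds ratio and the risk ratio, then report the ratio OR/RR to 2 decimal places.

0.87

Cells: a = 152, b = 770, c = 690, d = 1810.
OR = (152·1810)/(770·690) = 275120/531300 = 0.51782
Risk in exposed = 152/922 = 0.16486; risk in unexposed = 690/2500 = 0.27600; RR = 0.59732
OR/RR = 0.51782 / 0.59732 = 0.86692
The outcome is not rare, so the OR lies further from 1 than the RR.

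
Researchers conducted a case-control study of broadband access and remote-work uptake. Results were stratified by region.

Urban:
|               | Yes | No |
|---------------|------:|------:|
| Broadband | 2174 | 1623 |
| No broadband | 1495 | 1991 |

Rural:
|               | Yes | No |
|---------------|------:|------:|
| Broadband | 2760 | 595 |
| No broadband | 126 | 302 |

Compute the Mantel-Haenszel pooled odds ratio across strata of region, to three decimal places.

OR_MH = Σ(aᵢdᵢ/nᵢ) / Σ(bᵢcᵢ/nᵢ), where nᵢ is the stratum total.
Stratum 1 (Urban): n = 7283; a·d/n = 2174·1991/7283 = 594.3202; b·c/n = 1623·1495/7283 = 333.1574
Stratum 2 (Rural): n = 3783; a·d/n = 2760·302/3783 = 220.3331; b·c/n = 595·126/3783 = 19.8176
OR_MH = (594.3202 + 220.3331) / (333.1574 + 19.8176) = 814.6533 / 352.9750 = 2.30796

2.308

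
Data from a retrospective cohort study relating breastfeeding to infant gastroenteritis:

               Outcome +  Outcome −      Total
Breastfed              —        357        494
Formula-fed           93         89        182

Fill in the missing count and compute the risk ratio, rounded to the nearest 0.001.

0.543

The missing cell is in the exposed row: 494 − 357 = 137.
So a = 137, b = 357, c = 93, d = 89.
RR = [a/(a+b)] / [c/(c+d)] = (137/494) / (93/182) = 0.27733/0.51099 = 0.54273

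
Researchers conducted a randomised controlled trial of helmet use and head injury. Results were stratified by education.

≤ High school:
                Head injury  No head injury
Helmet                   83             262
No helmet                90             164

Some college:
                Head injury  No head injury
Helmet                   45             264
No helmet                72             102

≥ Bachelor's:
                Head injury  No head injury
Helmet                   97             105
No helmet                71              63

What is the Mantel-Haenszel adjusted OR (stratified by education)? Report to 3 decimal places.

0.500

OR_MH = Σ(aᵢdᵢ/nᵢ) / Σ(bᵢcᵢ/nᵢ), where nᵢ is the stratum total.
Stratum 1 (≤ High school): n = 599; a·d/n = 83·164/599 = 22.7245; b·c/n = 262·90/599 = 39.3656
Stratum 2 (Some college): n = 483; a·d/n = 45·102/483 = 9.5031; b·c/n = 264·72/483 = 39.3540
Stratum 3 (≥ Bachelor's): n = 336; a·d/n = 97·63/336 = 18.1875; b·c/n = 105·71/336 = 22.1875
OR_MH = (22.7245 + 9.5031 + 18.1875) / (39.3656 + 39.3540 + 22.1875) = 50.4151 / 100.9071 = 0.49962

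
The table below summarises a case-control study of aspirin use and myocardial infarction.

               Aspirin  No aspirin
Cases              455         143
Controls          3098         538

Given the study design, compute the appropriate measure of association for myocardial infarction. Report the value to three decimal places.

Reading the table with exposure as columns: a = 455 (Aspirin, case), b = 3098 (Aspirin, non-case), c = 143 (No aspirin, case), d = 538.
This is a case-control study: participants were sampled on outcome status, so risks in the source population cannot be estimated directly — relative risk is not valid here. The odds ratio is the appropriate measure.
OR = (a·d)/(b·c) = (455 × 538) / (3098 × 143) = 244790 / 443014 = 0.55256

0.553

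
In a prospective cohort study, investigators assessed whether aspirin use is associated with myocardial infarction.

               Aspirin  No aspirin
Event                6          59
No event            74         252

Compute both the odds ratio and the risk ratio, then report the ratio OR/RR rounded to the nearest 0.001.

0.876

Reading the table with exposure as columns: a = 6 (Aspirin, case), b = 74 (Aspirin, non-case), c = 59 (No aspirin, case), d = 252.
OR = (6·252)/(74·59) = 1512/4366 = 0.34631
Risk in exposed = 6/80 = 0.07500; risk in unexposed = 59/311 = 0.18971; RR = 0.39534
OR/RR = 0.34631 / 0.39534 = 0.87599
The outcome is not rare, so the OR lies further from 1 than the RR.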